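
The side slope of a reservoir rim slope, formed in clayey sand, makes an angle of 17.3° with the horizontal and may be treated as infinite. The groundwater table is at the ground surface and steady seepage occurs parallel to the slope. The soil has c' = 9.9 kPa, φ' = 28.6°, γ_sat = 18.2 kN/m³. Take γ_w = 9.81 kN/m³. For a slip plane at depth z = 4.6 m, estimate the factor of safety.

With seepage parallel to the slope and the water table at the surface, the effective normal stress on the slip plane uses the buoyant unit weight γ' = γ_sat − γ_w while the driving shear stress uses γ_sat:
FS = [c' + γ' z cos²β tanφ'] / [γ_sat z sinβ cosβ]
γ' = 18.2 − 9.81 = 8.39 kN/m³
Numerator = 9.9 + 8.39·4.6·cos²17.3°·tan28.6° = 9.9 + 8.39·4.6·0.9116·0.5452 = 29.081 kPa
Denominator = 18.2·4.6·sin17.3°·cos17.3° = 18.2·4.6·0.2974·0.9548 = 23.770 kPa
FS = 29.081 / 23.770 = 1.223

FS = 1.22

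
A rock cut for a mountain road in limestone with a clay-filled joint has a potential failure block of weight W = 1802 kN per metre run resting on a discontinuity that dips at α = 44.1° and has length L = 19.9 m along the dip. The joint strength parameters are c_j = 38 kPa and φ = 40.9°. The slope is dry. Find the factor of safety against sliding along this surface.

FS = 1.50

Resolving the block weight along and normal to the plane and applying the Mohr–Coulomb strength on the joint:
N' = W cosα = 1802·cos44.1° = 1294.1 kN/m
Driving force T = W sinα = 1802·sin44.1° = 1254.0 kN/m
Resisting force R = c_j·L + N'·tanφ = 38·19.9 + 1294.1·tan40.9° = 756.2 + 1121.0 = 1877.2 kN/m
FS = R / T = 1877.2 / 1254.0 = 1.497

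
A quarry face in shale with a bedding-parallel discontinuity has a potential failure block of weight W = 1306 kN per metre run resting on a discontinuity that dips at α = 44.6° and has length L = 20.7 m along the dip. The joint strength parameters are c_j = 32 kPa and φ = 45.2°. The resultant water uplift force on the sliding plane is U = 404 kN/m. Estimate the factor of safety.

Resolving the block weight along and normal to the plane and applying the Mohr–Coulomb strength on the joint:
N' = W cosα − U = 1306·cos44.6° − 404 = 525.9 kN/m
Driving force T = W sinα = 1306·sin44.6° = 917.0 kN/m
Resisting force R = c_j·L + N'·tanφ = 32·20.7 + 525.9·tan45.2° = 662.4 + 529.6 = 1192.0 kN/m
FS = R / T = 1192.0 / 917.0 = 1.300

FS = 1.30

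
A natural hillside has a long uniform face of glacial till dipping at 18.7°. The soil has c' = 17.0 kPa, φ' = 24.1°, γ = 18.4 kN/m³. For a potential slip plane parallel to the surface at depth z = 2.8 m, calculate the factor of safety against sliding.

For an infinite slope with a slip plane parallel to the surface (no pore pressure): FS = [c' + γz cos²β tanφ'] / [γz sinβ cosβ].
γz = 18.4·2.8 = 51.52 kN/m²
Numerator = 17.0 + 51.52·cos²18.7°·tan24.1° = 17.0 + 51.52·0.8972·0.4473 = 37.677 kPa
Denominator = 51.52·sin18.7°·cos18.7° = 51.52·0.3206·0.9472 = 15.646 kPa
FS = 37.677 / 15.646 = 2.408

FS = 2.41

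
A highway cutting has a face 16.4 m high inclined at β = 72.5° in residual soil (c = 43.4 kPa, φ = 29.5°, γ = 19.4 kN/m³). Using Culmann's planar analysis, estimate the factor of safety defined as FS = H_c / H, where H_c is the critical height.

FS = 1.69

H_c = (4c/γ) · sinβ cosφ / [1 − cos(β − φ)]
    = (4·43.4/19.4) · sin72.5°·cos29.5° / [1 − cos43.0°]
    = 8.948 · 0.8301 / 0.2686 = 27.65 m
FS = H_c / H = 27.65 / 16.4 = 1.686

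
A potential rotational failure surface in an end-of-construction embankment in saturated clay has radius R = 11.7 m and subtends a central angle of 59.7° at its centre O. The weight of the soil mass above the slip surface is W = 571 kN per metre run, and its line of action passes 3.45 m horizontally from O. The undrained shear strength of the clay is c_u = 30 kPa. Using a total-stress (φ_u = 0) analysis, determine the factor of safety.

Taking moments about the centre O, the resisting moment is provided by the undrained shear strength acting along the arc:
Arc length L_a = R·θ = 11.7·(59.7°·π/180) = 11.7·1.0420 = 12.19 m
M_R = c_u·L_a·R = 30·12.19·11.7 = 4279.0 kN·m/m
M_D = W·d = 571·3.45 = 1970.0 kN·m/m
FS = M_R / M_D = 4279.0 / 1970.0 = 2.172

FS = 2.17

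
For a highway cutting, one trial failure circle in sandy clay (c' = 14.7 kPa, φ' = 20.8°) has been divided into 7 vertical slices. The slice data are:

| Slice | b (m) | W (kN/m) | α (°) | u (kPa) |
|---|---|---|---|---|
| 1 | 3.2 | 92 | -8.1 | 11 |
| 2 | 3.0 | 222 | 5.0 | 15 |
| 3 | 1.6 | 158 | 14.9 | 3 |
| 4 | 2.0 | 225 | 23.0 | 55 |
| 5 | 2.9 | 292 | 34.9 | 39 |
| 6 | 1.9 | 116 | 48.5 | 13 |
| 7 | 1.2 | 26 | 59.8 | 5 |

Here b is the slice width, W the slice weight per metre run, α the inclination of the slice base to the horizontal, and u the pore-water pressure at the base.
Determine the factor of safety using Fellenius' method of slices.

FS = 1.24

Ordinary method of slices: FS = Σ[c'·Δl_i + (W_i cosα_i − u_i·Δl_i)·tanφ'] / Σ W_i sinα_i, with Δl_i = b_i / cosα_i.
Slice 1: Δl = 3.2/cos(-8.1°) = 3.232 m; N'_1 = 92·cos(-8.1°) − 11·3.232 = 55.5; c'Δl = 47.51; W sinα = -13.0
Slice 2: Δl = 3.0/cos5.0° = 3.011 m; N'_2 = 222·cos5.0° − 15·3.011 = 176.0; c'Δl = 44.27; W sinα = 19.3
Slice 3: Δl = 1.6/cos14.9° = 1.656 m; N'_3 = 158·cos14.9° − 3·1.656 = 147.7; c'Δl = 24.34; W sinα = 40.6
Slice 4: Δl = 2.0/cos23.0° = 2.173 m; N'_4 = 225·cos23.0° − 55·2.173 = 87.6; c'Δl = 31.94; W sinα = 87.9
Slice 5: Δl = 2.9/cos34.9° = 3.536 m; N'_5 = 292·cos34.9° − 39·3.536 = 101.6; c'Δl = 51.98; W sinα = 167.1
Slice 6: Δl = 1.9/cos48.5° = 2.867 m; N'_6 = 116·cos48.5° − 13·2.867 = 39.6; c'Δl = 42.15; W sinα = 86.9
Slice 7: Δl = 1.2/cos59.8° = 2.386 m; N'_7 = 26·cos59.8° − 5·2.386 = 1.2; c'Δl = 35.07; W sinα = 22.5
Σc'Δl = 277.3 kN/m; ΣN' = 609.2 kN/m; ΣW sinα = 411.3 kN/m
Resisting = 277.3 + 609.2·tan20.8° = 277.3 + 231.4 = 508.7 kN/m
FS = 508.7 / 411.3 = 1.237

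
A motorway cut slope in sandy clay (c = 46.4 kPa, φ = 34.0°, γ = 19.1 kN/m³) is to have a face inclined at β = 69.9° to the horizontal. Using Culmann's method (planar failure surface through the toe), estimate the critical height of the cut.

Culmann's analysis gives the critical failure plane at α_cr = (β + φ)/2 = (69.9 + 34.0)/2 = 52.0°, and the critical height
H_c = (4c/γ) · sinβ cosφ / [1 − cos(β − φ)]
    = (4·46.4/19.1) · sin69.9°·cos34.0° / [1 − cos(35.9°)]
    = 9.717 · 0.9391·0.8290 / [1 − 0.8100]
    = 9.717 · 0.7785 / 0.1900
    = 39.83 m

H_c = 39.83 m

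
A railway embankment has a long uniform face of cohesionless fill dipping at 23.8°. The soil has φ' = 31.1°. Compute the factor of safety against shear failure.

For a dry cohesionless infinite slope the factor of safety is FS = tanφ' / tanβ.
FS = tan31.1° / tan23.8° = 0.6032 / 0.4411 = 1.368

FS = 1.37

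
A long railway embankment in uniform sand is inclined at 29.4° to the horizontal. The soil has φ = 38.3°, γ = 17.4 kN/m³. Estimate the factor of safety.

For a dry cohesionless infinite slope the factor of safety is FS = tanφ / tanβ.
FS = tan38.3° / tan29.4° = 0.7898 / 0.5635 = 1.402

FS = 1.40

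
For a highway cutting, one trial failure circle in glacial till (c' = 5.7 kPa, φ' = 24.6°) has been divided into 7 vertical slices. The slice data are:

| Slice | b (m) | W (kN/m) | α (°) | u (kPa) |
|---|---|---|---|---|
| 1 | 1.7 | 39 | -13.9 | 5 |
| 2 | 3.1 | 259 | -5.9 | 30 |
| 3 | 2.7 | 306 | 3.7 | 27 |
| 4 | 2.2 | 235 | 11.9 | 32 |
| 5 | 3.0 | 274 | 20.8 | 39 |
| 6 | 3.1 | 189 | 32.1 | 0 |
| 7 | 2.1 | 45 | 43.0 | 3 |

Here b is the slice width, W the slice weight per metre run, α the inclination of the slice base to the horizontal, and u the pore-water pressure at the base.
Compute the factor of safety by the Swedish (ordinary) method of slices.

Ordinary method of slices: FS = Σ[c'·Δl_i + (W_i cosα_i − u_i·Δl_i)·tanφ'] / Σ W_i sinα_i, with Δl_i = b_i / cosα_i.
Slice 1: Δl = 1.7/cos(-13.9°) = 1.751 m; N'_1 = 39·cos(-13.9°) − 5·1.751 = 29.1; c'Δl = 9.98; W sinα = -9.4
Slice 2: Δl = 3.1/cos(-5.9°) = 3.117 m; N'_2 = 259·cos(-5.9°) − 30·3.117 = 164.1; c'Δl = 17.76; W sinα = -26.6
Slice 3: Δl = 2.7/cos3.7° = 2.706 m; N'_3 = 306·cos3.7° − 27·2.706 = 232.3; c'Δl = 15.42; W sinα = 19.7
Slice 4: Δl = 2.2/cos11.9° = 2.248 m; N'_4 = 235·cos11.9° − 32·2.248 = 158.0; c'Δl = 12.82; W sinα = 48.5
Slice 5: Δl = 3.0/cos20.8° = 3.209 m; N'_5 = 274·cos20.8° − 39·3.209 = 131.0; c'Δl = 18.29; W sinα = 97.3
Slice 6: Δl = 3.1/cos32.1° = 3.659 m; N'_6 = 189·cos32.1° − 0·3.659 = 160.1; c'Δl = 20.86; W sinα = 100.4
Slice 7: Δl = 2.1/cos43.0° = 2.871 m; N'_7 = 45·cos43.0° − 3·2.871 = 24.3; c'Δl = 16.37; W sinα = 30.7
Σc'Δl = 111.5 kN/m; ΣN' = 898.9 kN/m; ΣW sinα = 260.6 kN/m
Resisting = 111.5 + 898.9·tan24.6° = 111.5 + 411.6 = 523.1 kN/m
FS = 523.1 / 260.6 = 2.007

FS = 2.01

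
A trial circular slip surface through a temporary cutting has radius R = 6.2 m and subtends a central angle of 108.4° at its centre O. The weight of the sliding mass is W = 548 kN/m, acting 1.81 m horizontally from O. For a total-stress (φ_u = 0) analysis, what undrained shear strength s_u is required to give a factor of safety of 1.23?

FS = s_u·L_a·R / (W·d), so s_u = FS·W·d / (L_a·R).
Arc length L_a = R·θ = 6.2·(108.4°·π/180) = 6.2·1.8919 = 11.73 m
s_u = 1.23·548·1.81 / (11.73·6.2) = 1220.0 / 72.73 = 16.78 kPa

s_u = 16.8 kPa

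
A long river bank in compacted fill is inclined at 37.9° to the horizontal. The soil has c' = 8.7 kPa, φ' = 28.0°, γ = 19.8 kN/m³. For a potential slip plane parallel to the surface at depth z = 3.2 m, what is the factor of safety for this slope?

For an infinite slope with a slip plane parallel to the surface (no pore pressure): FS = [c' + γz cos²β tanφ'] / [γz sinβ cosβ].
γz = 19.8·3.2 = 63.36 kN/m²
Numerator = 8.7 + 63.36·cos²37.9°·tan28.0° = 8.7 + 63.36·0.6227·0.5317 = 29.677 kPa
Denominator = 63.36·sin37.9°·cos37.9° = 63.36·0.6143·0.7891 = 30.712 kPa
FS = 29.677 / 30.712 = 0.966

FS = 0.97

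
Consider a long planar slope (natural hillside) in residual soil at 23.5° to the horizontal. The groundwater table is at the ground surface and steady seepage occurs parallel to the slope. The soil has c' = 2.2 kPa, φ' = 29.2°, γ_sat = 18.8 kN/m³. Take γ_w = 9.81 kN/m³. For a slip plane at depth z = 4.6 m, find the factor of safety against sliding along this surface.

FS = 0.68

With seepage parallel to the slope and the water table at the surface, the effective normal stress on the slip plane uses the buoyant unit weight γ' = γ_sat − γ_w while the driving shear stress uses γ_sat:
FS = [c' + γ' z cos²β tanφ'] / [γ_sat z sinβ cosβ]
γ' = 18.8 − 9.81 = 8.99 kN/m³
Numerator = 2.2 + 8.99·4.6·cos²23.5°·tan29.2° = 2.2 + 8.99·4.6·0.8410·0.5589 = 21.637 kPa
Denominator = 18.8·4.6·sin23.5°·cos23.5° = 18.8·4.6·0.3987·0.9171 = 31.624 kPa
FS = 21.637 / 31.624 = 0.684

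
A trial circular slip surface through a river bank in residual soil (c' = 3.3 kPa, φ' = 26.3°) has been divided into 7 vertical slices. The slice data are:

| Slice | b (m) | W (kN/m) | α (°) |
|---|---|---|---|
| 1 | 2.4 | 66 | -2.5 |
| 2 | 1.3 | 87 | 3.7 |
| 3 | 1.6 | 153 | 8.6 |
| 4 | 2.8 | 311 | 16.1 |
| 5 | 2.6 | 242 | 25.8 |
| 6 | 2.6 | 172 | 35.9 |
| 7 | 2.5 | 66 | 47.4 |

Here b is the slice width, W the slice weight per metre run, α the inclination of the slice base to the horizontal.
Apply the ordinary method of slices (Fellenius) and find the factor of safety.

FS = 1.52

Ordinary method of slices: FS = Σ[c'·Δl_i + (W_i cosα_i)·tanφ'] / Σ W_i sinα_i, with Δl_i = b_i / cosα_i.
Slice 1: Δl = 2.4/cos(-2.5°) = 2.402 m; N'_1 = 66·cos(-2.5°) = 65.9; c'Δl = 7.93; W sinα = -2.9
Slice 2: Δl = 1.3/cos3.7° = 1.303 m; N'_2 = 87·cos3.7° = 86.8; c'Δl = 4.30; W sinα = 5.6
Slice 3: Δl = 1.6/cos8.6° = 1.618 m; N'_3 = 153·cos8.6° = 151.3; c'Δl = 5.34; W sinα = 22.9
Slice 4: Δl = 2.8/cos16.1° = 2.914 m; N'_4 = 311·cos16.1° = 298.8; c'Δl = 9.62; W sinα = 86.2
Slice 5: Δl = 2.6/cos25.8° = 2.888 m; N'_5 = 242·cos25.8° = 217.9; c'Δl = 9.53; W sinα = 105.3
Slice 6: Δl = 2.6/cos35.9° = 3.210 m; N'_6 = 172·cos35.9° = 139.3; c'Δl = 10.59; W sinα = 100.9
Slice 7: Δl = 2.5/cos47.4° = 3.693 m; N'_7 = 66·cos47.4° = 44.7; c'Δl = 12.19; W sinα = 48.6
Σc'Δl = 59.5 kN/m; ΣN' = 1004.7 kN/m; ΣW sinα = 366.6 kN/m
Resisting = 59.5 + 1004.7·tan26.3° = 59.5 + 496.6 = 556.1 kN/m
FS = 556.1 / 366.6 = 1.517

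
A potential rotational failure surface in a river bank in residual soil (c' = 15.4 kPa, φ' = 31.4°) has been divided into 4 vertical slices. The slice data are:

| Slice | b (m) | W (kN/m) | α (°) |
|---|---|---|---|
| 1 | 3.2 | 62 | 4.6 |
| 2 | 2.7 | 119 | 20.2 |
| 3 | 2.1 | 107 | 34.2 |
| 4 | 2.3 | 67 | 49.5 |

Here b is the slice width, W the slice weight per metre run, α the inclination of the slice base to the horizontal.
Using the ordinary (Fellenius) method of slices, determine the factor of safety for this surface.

Ordinary method of slices: FS = Σ[c'·Δl_i + (W_i cosα_i)·tanφ'] / Σ W_i sinα_i, with Δl_i = b_i / cosα_i.
Slice 1: Δl = 3.2/cos4.6° = 3.210 m; N'_1 = 62·cos4.6° = 61.8; c'Δl = 49.44; W sinα = 5.0
Slice 2: Δl = 2.7/cos20.2° = 2.877 m; N'_2 = 119·cos20.2° = 111.7; c'Δl = 44.31; W sinα = 41.1
Slice 3: Δl = 2.1/cos34.2° = 2.539 m; N'_3 = 107·cos34.2° = 88.5; c'Δl = 39.10; W sinα = 60.1
Slice 4: Δl = 2.3/cos49.5° = 3.541 m; N'_4 = 67·cos49.5° = 43.5; c'Δl = 54.54; W sinα = 50.9
Σc'Δl = 187.4 kN/m; ΣN' = 305.5 kN/m; ΣW sinα = 157.2 kN/m
Resisting = 187.4 + 305.5·tan31.4° = 187.4 + 186.5 = 373.9 kN/m
FS = 373.9 / 157.2 = 2.379

FS = 2.38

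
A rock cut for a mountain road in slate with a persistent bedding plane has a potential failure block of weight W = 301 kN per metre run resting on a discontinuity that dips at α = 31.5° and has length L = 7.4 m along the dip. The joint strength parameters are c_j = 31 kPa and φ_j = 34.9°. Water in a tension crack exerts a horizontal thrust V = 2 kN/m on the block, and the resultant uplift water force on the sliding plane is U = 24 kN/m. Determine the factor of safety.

Resolving the block weight along and normal to the plane and applying the Mohr–Coulomb strength on the joint:
N' = W cosα − U − V sinα = 301·cos31.5° − 24 − 2·sin31.5° = 231.6 kN/m
Driving force T = W sinα + V cosα = 301·sin31.5° + 2·cos31.5° = 159.0 kN/m
Resisting force R = c_j·L + N'·tanφ_j = 31·7.4 + 231.6·tan34.9° = 229.4 + 161.6 = 391.0 kN/m
FS = R / T = 391.0 / 159.0 = 2.459

FS = 2.46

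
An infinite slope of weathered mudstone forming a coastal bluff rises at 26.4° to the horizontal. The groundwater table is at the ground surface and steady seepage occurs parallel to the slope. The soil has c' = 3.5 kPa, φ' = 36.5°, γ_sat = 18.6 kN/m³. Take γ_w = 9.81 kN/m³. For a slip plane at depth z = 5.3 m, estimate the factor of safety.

FS = 0.79

With seepage parallel to the slope and the water table at the surface, the effective normal stress on the slip plane uses the buoyant unit weight γ' = γ_sat − γ_w while the driving shear stress uses γ_sat:
FS = [c' + γ' z cos²β tanφ'] / [γ_sat z sinβ cosβ]
γ' = 18.6 − 9.81 = 8.79 kN/m³
Numerator = 3.5 + 8.79·5.3·cos²26.4°·tan36.5° = 3.5 + 8.79·5.3·0.8023·0.7400 = 31.157 kPa
Denominator = 18.6·5.3·sin26.4°·cos26.4° = 18.6·5.3·0.4446·0.8957 = 39.261 kPa
FS = 31.157 / 39.261 = 0.794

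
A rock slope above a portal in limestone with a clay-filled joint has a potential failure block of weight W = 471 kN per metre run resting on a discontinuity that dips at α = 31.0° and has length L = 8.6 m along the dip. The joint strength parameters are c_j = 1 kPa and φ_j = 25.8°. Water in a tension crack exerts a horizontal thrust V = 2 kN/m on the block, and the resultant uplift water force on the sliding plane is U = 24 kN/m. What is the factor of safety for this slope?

Resolving the block weight along and normal to the plane and applying the Mohr–Coulomb strength on the joint:
N' = W cosα − U − V sinα = 471·cos31.0° − 24 − 2·sin31.0° = 378.7 kN/m
Driving force T = W sinα + V cosα = 471·sin31.0° + 2·cos31.0° = 244.3 kN/m
Resisting force R = c_j·L + N'·tanφ_j = 1·8.6 + 378.7·tan25.8° = 8.6 + 183.1 = 191.7 kN/m
FS = R / T = 191.7 / 244.3 = 0.785

FS = 0.78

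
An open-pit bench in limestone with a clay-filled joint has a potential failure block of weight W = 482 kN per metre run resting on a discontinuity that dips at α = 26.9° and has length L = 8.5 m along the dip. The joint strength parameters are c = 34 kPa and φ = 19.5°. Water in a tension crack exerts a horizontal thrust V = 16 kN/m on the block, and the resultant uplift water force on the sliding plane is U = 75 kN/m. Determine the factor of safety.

Resolving the block weight along and normal to the plane and applying the Mohr–Coulomb strength on the joint:
N' = W cosα − U − V sinα = 482·cos26.9° − 75 − 16·sin26.9° = 347.6 kN/m
Driving force T = W sinα + V cosα = 482·sin26.9° + 16·cos26.9° = 232.3 kN/m
Resisting force R = c·L + N'·tanφ = 34·8.5 + 347.6·tan19.5° = 289.0 + 123.1 = 412.1 kN/m
FS = R / T = 412.1 / 232.3 = 1.774

FS = 1.77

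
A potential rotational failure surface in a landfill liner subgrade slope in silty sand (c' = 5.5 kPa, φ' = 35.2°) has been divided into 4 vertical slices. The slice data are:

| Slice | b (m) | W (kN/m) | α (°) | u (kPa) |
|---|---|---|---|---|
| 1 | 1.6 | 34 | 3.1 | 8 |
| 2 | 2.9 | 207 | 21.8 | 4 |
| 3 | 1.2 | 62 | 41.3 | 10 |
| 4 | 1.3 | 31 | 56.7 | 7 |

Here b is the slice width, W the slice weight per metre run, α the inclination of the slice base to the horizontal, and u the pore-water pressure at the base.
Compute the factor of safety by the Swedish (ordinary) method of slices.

Ordinary method of slices: FS = Σ[c'·Δl_i + (W_i cosα_i − u_i·Δl_i)·tanφ'] / Σ W_i sinα_i, with Δl_i = b_i / cosα_i.
Slice 1: Δl = 1.6/cos3.1° = 1.602 m; N'_1 = 34·cos3.1° − 8·1.602 = 21.1; c'Δl = 8.81; W sinα = 1.8
Slice 2: Δl = 2.9/cos21.8° = 3.123 m; N'_2 = 207·cos21.8° − 4·3.123 = 179.7; c'Δl = 17.18; W sinα = 76.9
Slice 3: Δl = 1.2/cos41.3° = 1.597 m; N'_3 = 62·cos41.3° − 10·1.597 = 30.6; c'Δl = 8.79; W sinα = 40.9
Slice 4: Δl = 1.3/cos56.7° = 2.368 m; N'_4 = 31·cos56.7° − 7·2.368 = 0.4; c'Δl = 13.02; W sinα = 25.9
Σc'Δl = 47.8 kN/m; ΣN' = 231.9 kN/m; ΣW sinα = 145.5 kN/m
Resisting = 47.8 + 231.9·tan35.2° = 47.8 + 163.6 = 211.4 kN/m
FS = 211.4 / 145.5 = 1.452

FS = 1.45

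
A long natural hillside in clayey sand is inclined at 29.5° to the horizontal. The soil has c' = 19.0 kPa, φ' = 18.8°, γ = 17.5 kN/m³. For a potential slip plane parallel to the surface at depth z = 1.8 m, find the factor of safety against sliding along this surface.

FS = 2.01

For an infinite slope with a slip plane parallel to the surface (no pore pressure): FS = [c' + γz cos²β tanφ'] / [γz sinβ cosβ].
γz = 17.5·1.8 = 31.50 kN/m²
Numerator = 19.0 + 31.50·cos²29.5°·tan18.8° = 19.0 + 31.50·0.7575·0.3404 = 27.123 kPa
Denominator = 31.50·sin29.5°·cos29.5° = 31.50·0.4924·0.8704 = 13.500 kPa
FS = 27.123 / 13.500 = 2.009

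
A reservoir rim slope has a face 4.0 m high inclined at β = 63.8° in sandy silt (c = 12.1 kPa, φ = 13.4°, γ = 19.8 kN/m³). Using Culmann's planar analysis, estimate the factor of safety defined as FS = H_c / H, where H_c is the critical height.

FS = 1.47

H_c = (4c/γ) · sinβ cosφ / [1 − cos(β − φ)]
    = (4·12.1/19.8) · sin63.8°·cos13.4° / [1 − cos50.4°]
    = 2.444 · 0.8728 / 0.3626 = 5.88 m
FS = H_c / H = 5.88 / 4.0 = 1.471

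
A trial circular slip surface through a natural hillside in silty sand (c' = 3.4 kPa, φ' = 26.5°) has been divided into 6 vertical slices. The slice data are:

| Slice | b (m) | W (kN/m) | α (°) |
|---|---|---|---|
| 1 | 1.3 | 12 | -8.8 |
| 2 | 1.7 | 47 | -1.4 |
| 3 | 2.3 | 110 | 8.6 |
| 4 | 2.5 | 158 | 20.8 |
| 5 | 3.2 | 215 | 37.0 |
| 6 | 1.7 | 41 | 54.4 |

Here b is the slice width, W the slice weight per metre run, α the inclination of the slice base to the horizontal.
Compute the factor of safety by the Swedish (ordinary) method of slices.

Ordinary method of slices: FS = Σ[c'·Δl_i + (W_i cosα_i)·tanφ'] / Σ W_i sinα_i, with Δl_i = b_i / cosα_i.
Slice 1: Δl = 1.3/cos(-8.8°) = 1.315 m; N'_1 = 12·cos(-8.8°) = 11.9; c'Δl = 4.47; W sinα = -1.8
Slice 2: Δl = 1.7/cos(-1.4°) = 1.701 m; N'_2 = 47·cos(-1.4°) = 47.0; c'Δl = 5.78; W sinα = -1.1
Slice 3: Δl = 2.3/cos8.6° = 2.326 m; N'_3 = 110·cos8.6° = 108.8; c'Δl = 7.91; W sinα = 16.4
Slice 4: Δl = 2.5/cos20.8° = 2.674 m; N'_4 = 158·cos20.8° = 147.7; c'Δl = 9.09; W sinα = 56.1
Slice 5: Δl = 3.2/cos37.0° = 4.007 m; N'_5 = 215·cos37.0° = 171.7; c'Δl = 13.62; W sinα = 129.4
Slice 6: Δl = 1.7/cos54.4° = 2.920 m; N'_6 = 41·cos54.4° = 23.9; c'Δl = 9.93; W sinα = 33.3
Σc'Δl = 50.8 kN/m; ΣN' = 510.9 kN/m; ΣW sinα = 232.3 kN/m
Resisting = 50.8 + 510.9·tan26.5° = 50.8 + 254.7 = 305.5 kN/m
FS = 305.5 / 232.3 = 1.315

FS = 1.32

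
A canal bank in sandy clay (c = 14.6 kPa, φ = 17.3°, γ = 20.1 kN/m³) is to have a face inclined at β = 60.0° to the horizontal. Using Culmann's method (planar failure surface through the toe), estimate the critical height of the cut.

H_c = 9.06 m

Culmann's analysis gives the critical failure plane at α_cr = (β + φ)/2 = (60.0 + 17.3)/2 = 38.6°, and the critical height
H_c = (4c/γ) · sinβ cosφ / [1 − cos(β − φ)]
    = (4·14.6/20.1) · sin60.0°·cos17.3° / [1 − cos(42.7°)]
    = 2.905 · 0.8660·0.9548 / [1 − 0.7349]
    = 2.905 · 0.8268 / 0.2651
    = 9.06 m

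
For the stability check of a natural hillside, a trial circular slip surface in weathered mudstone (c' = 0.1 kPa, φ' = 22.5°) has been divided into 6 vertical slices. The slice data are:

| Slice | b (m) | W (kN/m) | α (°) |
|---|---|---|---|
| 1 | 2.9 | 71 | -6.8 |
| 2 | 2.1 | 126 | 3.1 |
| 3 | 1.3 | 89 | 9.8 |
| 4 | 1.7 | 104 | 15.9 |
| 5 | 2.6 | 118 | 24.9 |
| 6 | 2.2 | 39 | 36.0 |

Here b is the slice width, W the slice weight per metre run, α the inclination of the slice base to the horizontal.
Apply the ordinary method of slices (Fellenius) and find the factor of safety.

FS = 1.90

Ordinary method of slices: FS = Σ[c'·Δl_i + (W_i cosα_i)·tanφ'] / Σ W_i sinα_i, with Δl_i = b_i / cosα_i.
Slice 1: Δl = 2.9/cos(-6.8°) = 2.921 m; N'_1 = 71·cos(-6.8°) = 70.5; c'Δl = 0.29; W sinα = -8.4
Slice 2: Δl = 2.1/cos3.1° = 2.103 m; N'_2 = 126·cos3.1° = 125.8; c'Δl = 0.21; W sinα = 6.8
Slice 3: Δl = 1.3/cos9.8° = 1.319 m; N'_3 = 89·cos9.8° = 87.7; c'Δl = 0.13; W sinα = 15.1
Slice 4: Δl = 1.7/cos15.9° = 1.768 m; N'_4 = 104·cos15.9° = 100.0; c'Δl = 0.18; W sinα = 28.5
Slice 5: Δl = 2.6/cos24.9° = 2.866 m; N'_5 = 118·cos24.9° = 107.0; c'Δl = 0.29; W sinα = 49.7
Slice 6: Δl = 2.2/cos36.0° = 2.719 m; N'_6 = 39·cos36.0° = 31.6; c'Δl = 0.27; W sinα = 22.9
Σc'Δl = 1.4 kN/m; ΣN' = 522.6 kN/m; ΣW sinα = 114.7 kN/m
Resisting = 1.4 + 522.6·tan22.5° = 1.4 + 216.5 = 217.8 kN/m
FS = 217.8 / 114.7 = 1.900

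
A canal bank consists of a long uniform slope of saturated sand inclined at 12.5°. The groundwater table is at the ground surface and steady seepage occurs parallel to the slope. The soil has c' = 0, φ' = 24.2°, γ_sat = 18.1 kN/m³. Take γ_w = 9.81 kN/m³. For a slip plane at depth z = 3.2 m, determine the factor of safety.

FS = 0.93

With seepage parallel to the slope and the water table at the surface, the effective normal stress on the slip plane uses the buoyant unit weight γ' = γ_sat − γ_w while the driving shear stress uses γ_sat:
FS = [c' + γ' z cos²β tanφ'] / [γ_sat z sinβ cosβ]
(For c' = 0 this reduces to FS = (γ'/γ_sat)·tanφ'/tanβ.)
γ' = 18.1 − 9.81 = 8.29 kN/m³
Numerator = 0.0 + 8.29·3.2·cos²12.5°·tan24.2° = 0.0 + 8.29·3.2·0.9532·0.4494 = 11.364 kPa
Denominator = 18.1·3.2·sin12.5°·cos12.5° = 18.1·3.2·0.2164·0.9763 = 12.239 kPa
FS = 11.364 / 12.239 = 0.928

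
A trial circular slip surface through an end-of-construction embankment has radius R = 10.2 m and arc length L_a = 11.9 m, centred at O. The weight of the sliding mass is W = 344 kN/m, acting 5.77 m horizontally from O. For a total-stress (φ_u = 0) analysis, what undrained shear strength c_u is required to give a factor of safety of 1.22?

FS = c_u·L_a·R / (W·d), so c_u = FS·W·d / (L_a·R).
c_u = 1.22·344·5.77 / (11.90·10.2) = 2421.6 / 121.38 = 19.95 kPa

c_u = 20.0 kPa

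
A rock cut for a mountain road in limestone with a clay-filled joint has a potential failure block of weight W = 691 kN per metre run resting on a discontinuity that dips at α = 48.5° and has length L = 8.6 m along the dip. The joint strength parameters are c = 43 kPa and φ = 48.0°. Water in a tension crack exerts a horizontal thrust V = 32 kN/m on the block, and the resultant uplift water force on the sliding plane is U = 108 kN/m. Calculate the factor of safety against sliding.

Resolving the block weight along and normal to the plane and applying the Mohr–Coulomb strength on the joint:
N' = W cosα − U − V sinα = 691·cos48.5° − 108 − 32·sin48.5° = 325.9 kN/m
Driving force T = W sinα + V cosα = 691·sin48.5° + 32·cos48.5° = 538.7 kN/m
Resisting force R = c·L + N'·tanφ = 43·8.6 + 325.9·tan48.0° = 369.8 + 362.0 = 731.8 kN/m
FS = R / T = 731.8 / 538.7 = 1.358

FS = 1.36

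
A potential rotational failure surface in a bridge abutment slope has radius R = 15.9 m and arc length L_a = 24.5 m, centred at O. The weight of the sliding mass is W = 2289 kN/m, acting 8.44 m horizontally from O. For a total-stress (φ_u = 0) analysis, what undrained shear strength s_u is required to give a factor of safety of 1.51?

FS = s_u·L_a·R / (W·d), so s_u = FS·W·d / (L_a·R).
s_u = 1.51·2289·8.44 / (24.50·15.9) = 29171.9 / 389.55 = 74.89 kPa

s_u = 74.9 kPa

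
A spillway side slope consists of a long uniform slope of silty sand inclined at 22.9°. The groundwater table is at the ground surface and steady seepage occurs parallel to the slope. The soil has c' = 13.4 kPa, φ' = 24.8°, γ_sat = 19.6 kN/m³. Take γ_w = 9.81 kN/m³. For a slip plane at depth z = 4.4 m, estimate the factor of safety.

FS = 0.98

With seepage parallel to the slope and the water table at the surface, the effective normal stress on the slip plane uses the buoyant unit weight γ' = γ_sat − γ_w while the driving shear stress uses γ_sat:
FS = [c' + γ' z cos²β tanφ'] / [γ_sat z sinβ cosβ]
γ' = 19.6 − 9.81 = 9.79 kN/m³
Numerator = 13.4 + 9.79·4.4·cos²22.9°·tan24.8° = 13.4 + 9.79·4.4·0.8486·0.4621 = 30.290 kPa
Denominator = 19.6·4.4·sin22.9°·cos22.9° = 19.6·4.4·0.3891·0.9212 = 30.913 kPa
FS = 30.290 / 30.913 = 0.980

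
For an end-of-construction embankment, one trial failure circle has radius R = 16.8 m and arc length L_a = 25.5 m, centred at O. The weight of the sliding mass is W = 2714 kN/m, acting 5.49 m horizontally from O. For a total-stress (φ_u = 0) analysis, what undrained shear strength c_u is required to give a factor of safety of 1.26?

FS = c_u·L_a·R / (W·d), so c_u = FS·W·d / (L_a·R).
c_u = 1.26·2714·5.49 / (25.50·16.8) = 18773.8 / 428.40 = 43.82 kPa

c_u = 43.8 kPa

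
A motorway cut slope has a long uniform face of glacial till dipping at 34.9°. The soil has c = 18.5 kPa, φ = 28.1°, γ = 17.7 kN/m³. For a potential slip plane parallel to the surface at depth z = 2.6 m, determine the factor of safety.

For an infinite slope with a slip plane parallel to the surface (no pore pressure): FS = [c + γz cos²β tanφ] / [γz sinβ cosβ].
γz = 17.7·2.6 = 46.02 kN/m²
Numerator = 18.5 + 46.02·cos²34.9°·tan28.1° = 18.5 + 46.02·0.6726·0.5340 = 35.029 kPa
Denominator = 46.02·sin34.9°·cos34.9° = 46.02·0.5721·0.8202 = 21.595 kPa
FS = 35.029 / 21.595 = 1.622

FS = 1.62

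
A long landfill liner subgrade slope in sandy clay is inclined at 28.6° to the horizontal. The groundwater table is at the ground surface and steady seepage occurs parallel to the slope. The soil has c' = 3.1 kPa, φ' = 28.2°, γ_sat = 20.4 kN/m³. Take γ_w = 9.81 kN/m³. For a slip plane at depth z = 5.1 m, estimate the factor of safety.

With seepage parallel to the slope and the water table at the surface, the effective normal stress on the slip plane uses the buoyant unit weight γ' = γ_sat − γ_w while the driving shear stress uses γ_sat:
FS = [c' + γ' z cos²β tanφ'] / [γ_sat z sinβ cosβ]
γ' = 20.4 − 9.81 = 10.59 kN/m³
Numerator = 3.1 + 10.59·5.1·cos²28.6°·tan28.2° = 3.1 + 10.59·5.1·0.7709·0.5362 = 25.423 kPa
Denominator = 20.4·5.1·sin28.6°·cos28.6° = 20.4·5.1·0.4787·0.8780 = 43.726 kPa
FS = 25.423 / 43.726 = 0.581

FS = 0.58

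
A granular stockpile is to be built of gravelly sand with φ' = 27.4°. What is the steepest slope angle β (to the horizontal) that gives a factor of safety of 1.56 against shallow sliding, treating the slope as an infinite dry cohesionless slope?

β = 18.4°

For an infinite dry cohesionless slope FS = tanφ'/tanβ, so tanβ = tanφ' / FS.
tanβ = tan27.4° / 1.56 = 0.5184 / 1.56 = 0.3323
β = arctan(0.3323) = 18.38°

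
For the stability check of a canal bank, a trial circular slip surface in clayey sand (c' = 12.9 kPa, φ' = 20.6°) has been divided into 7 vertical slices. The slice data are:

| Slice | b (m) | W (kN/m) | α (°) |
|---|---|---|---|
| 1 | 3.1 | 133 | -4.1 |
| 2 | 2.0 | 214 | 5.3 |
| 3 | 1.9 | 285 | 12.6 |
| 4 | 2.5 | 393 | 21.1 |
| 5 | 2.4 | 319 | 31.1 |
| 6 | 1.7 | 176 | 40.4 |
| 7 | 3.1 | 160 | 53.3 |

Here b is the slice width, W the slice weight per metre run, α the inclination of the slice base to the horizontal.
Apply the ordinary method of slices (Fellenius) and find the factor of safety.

Ordinary method of slices: FS = Σ[c'·Δl_i + (W_i cosα_i)·tanφ'] / Σ W_i sinα_i, with Δl_i = b_i / cosα_i.
Slice 1: Δl = 3.1/cos(-4.1°) = 3.108 m; N'_1 = 133·cos(-4.1°) = 132.7; c'Δl = 40.09; W sinα = -9.5
Slice 2: Δl = 2.0/cos5.3° = 2.009 m; N'_2 = 214·cos5.3° = 213.1; c'Δl = 25.91; W sinα = 19.8
Slice 3: Δl = 1.9/cos12.6° = 1.947 m; N'_3 = 285·cos12.6° = 278.1; c'Δl = 25.11; W sinα = 62.2
Slice 4: Δl = 2.5/cos21.1° = 2.680 m; N'_4 = 393·cos21.1° = 366.7; c'Δl = 34.57; W sinα = 141.5
Slice 5: Δl = 2.4/cos31.1° = 2.803 m; N'_5 = 319·cos31.1° = 273.1; c'Δl = 36.16; W sinα = 164.8
Slice 6: Δl = 1.7/cos40.4° = 2.232 m; N'_6 = 176·cos40.4° = 134.0; c'Δl = 28.80; W sinα = 114.1
Slice 7: Δl = 3.1/cos53.3° = 5.187 m; N'_7 = 160·cos53.3° = 95.6; c'Δl = 66.91; W sinα = 128.3
Σc'Δl = 257.6 kN/m; ΣN' = 1493.3 kN/m; ΣW sinα = 621.0 kN/m
Resisting = 257.6 + 1493.3·tan20.6° = 257.6 + 561.3 = 818.9 kN/m
FS = 818.9 / 621.0 = 1.319

FS = 1.32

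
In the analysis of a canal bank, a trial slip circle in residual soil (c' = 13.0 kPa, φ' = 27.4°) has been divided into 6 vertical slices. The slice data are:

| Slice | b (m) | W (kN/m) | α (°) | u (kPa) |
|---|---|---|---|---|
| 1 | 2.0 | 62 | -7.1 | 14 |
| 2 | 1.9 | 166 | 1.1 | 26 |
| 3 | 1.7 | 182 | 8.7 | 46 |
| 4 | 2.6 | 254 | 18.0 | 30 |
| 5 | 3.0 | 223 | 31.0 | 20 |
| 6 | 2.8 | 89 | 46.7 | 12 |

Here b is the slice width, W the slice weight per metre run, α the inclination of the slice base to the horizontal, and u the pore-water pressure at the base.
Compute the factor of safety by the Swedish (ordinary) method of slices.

FS = 1.74

Ordinary method of slices: FS = Σ[c'·Δl_i + (W_i cosα_i − u_i·Δl_i)·tanφ'] / Σ W_i sinα_i, with Δl_i = b_i / cosα_i.
Slice 1: Δl = 2.0/cos(-7.1°) = 2.015 m; N'_1 = 62·cos(-7.1°) − 14·2.015 = 33.3; c'Δl = 26.20; W sinα = -7.7
Slice 2: Δl = 1.9/cos1.1° = 1.900 m; N'_2 = 166·cos1.1° − 26·1.900 = 116.6; c'Δl = 24.70; W sinα = 3.2
Slice 3: Δl = 1.7/cos8.7° = 1.720 m; N'_3 = 182·cos8.7° − 46·1.720 = 100.8; c'Δl = 22.36; W sinα = 27.5
Slice 4: Δl = 2.6/cos18.0° = 2.734 m; N'_4 = 254·cos18.0° − 30·2.734 = 159.6; c'Δl = 35.54; W sinα = 78.5
Slice 5: Δl = 3.0/cos31.0° = 3.500 m; N'_5 = 223·cos31.0° − 20·3.500 = 121.2; c'Δl = 45.50; W sinα = 114.9
Slice 6: Δl = 2.8/cos46.7° = 4.083 m; N'_6 = 89·cos46.7° − 12·4.083 = 12.0; c'Δl = 53.08; W sinα = 64.8
Σc'Δl = 207.4 kN/m; ΣN' = 543.4 kN/m; ΣW sinα = 281.2 kN/m
Resisting = 207.4 + 543.4·tan27.4° = 207.4 + 281.7 = 489.1 kN/m
FS = 489.1 / 281.2 = 1.739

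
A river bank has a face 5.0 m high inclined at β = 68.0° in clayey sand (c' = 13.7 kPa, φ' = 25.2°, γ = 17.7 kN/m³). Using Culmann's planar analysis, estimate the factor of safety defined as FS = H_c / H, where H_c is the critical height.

H_c = (4c'/γ) · sinβ cosφ' / [1 − cos(β − φ')]
    = (4·13.7/17.7) · sin68.0°·cos25.2° / [1 − cos42.8°]
    = 3.096 · 0.8389 / 0.2663 = 9.75 m
FS = H_c / H = 9.75 / 5.0 = 1.951

FS = 1.95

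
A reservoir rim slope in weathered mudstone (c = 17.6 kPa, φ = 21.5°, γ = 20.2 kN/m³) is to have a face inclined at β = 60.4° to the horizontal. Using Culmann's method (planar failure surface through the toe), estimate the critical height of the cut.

H_c = 12.71 m

Culmann's analysis gives the critical failure plane at α_cr = (β + φ)/2 = (60.4 + 21.5)/2 = 41.0°, and the critical height
H_c = (4c/γ) · sinβ cosφ / [1 − cos(β − φ)]
    = (4·17.6/20.2) · sin60.4°·cos21.5° / [1 − cos(38.9°)]
    = 3.485 · 0.8695·0.9304 / [1 − 0.7782]
    = 3.485 · 0.8090 / 0.2218
    = 12.71 m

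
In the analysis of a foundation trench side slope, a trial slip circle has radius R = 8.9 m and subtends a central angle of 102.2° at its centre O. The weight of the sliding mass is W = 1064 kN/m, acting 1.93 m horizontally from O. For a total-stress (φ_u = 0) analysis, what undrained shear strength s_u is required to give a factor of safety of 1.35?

s_u = 19.6 kPa

FS = s_u·L_a·R / (W·d), so s_u = FS·W·d / (L_a·R).
Arc length L_a = R·θ = 8.9·(102.2°·π/180) = 8.9·1.7837 = 15.88 m
s_u = 1.35·1064·1.93 / (15.88·8.9) = 2772.3 / 141.29 = 19.62 kPa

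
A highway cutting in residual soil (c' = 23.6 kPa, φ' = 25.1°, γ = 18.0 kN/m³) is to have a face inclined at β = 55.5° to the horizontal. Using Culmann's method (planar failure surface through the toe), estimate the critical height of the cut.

Culmann's analysis gives the critical failure plane at α_cr = (β + φ')/2 = (55.5 + 25.1)/2 = 40.3°, and the critical height
H_c = (4c'/γ) · sinβ cosφ' / [1 − cos(β − φ')]
    = (4·23.6/18.0) · sin55.5°·cos25.1° / [1 − cos(30.4°)]
    = 5.244 · 0.8241·0.9056 / [1 − 0.8625]
    = 5.244 · 0.7463 / 0.1375
    = 28.47 m

H_c = 28.47 m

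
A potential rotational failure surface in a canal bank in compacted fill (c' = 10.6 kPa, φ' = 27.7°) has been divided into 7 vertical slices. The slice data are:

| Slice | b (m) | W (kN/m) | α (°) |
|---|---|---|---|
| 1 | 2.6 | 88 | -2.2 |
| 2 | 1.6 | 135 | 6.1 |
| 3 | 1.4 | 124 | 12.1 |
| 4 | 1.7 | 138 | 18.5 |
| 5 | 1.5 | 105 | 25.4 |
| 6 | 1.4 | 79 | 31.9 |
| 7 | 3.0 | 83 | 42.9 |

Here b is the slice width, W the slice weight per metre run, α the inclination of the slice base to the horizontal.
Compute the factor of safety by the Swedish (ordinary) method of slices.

Ordinary method of slices: FS = Σ[c'·Δl_i + (W_i cosα_i)·tanφ'] / Σ W_i sinα_i, with Δl_i = b_i / cosα_i.
Slice 1: Δl = 2.6/cos(-2.2°) = 2.602 m; N'_1 = 88·cos(-2.2°) = 87.9; c'Δl = 27.58; W sinα = -3.4
Slice 2: Δl = 1.6/cos6.1° = 1.609 m; N'_2 = 135·cos6.1° = 134.2; c'Δl = 17.06; W sinα = 14.3
Slice 3: Δl = 1.4/cos12.1° = 1.432 m; N'_3 = 124·cos12.1° = 121.2; c'Δl = 15.18; W sinα = 26.0
Slice 4: Δl = 1.7/cos18.5° = 1.793 m; N'_4 = 138·cos18.5° = 130.9; c'Δl = 19.00; W sinα = 43.8
Slice 5: Δl = 1.5/cos25.4° = 1.661 m; N'_5 = 105·cos25.4° = 94.9; c'Δl = 17.60; W sinα = 45.0
Slice 6: Δl = 1.4/cos31.9° = 1.649 m; N'_6 = 79·cos31.9° = 67.1; c'Δl = 17.48; W sinα = 41.7
Slice 7: Δl = 3.0/cos42.9° = 4.095 m; N'_7 = 83·cos42.9° = 60.8; c'Δl = 43.41; W sinα = 56.5
Σc'Δl = 157.3 kN/m; ΣN' = 697.0 kN/m; ΣW sinα = 224.0 kN/m
Resisting = 157.3 + 697.0·tan27.7° = 157.3 + 365.9 = 523.2 kN/m
FS = 523.2 / 224.0 = 2.336

FS = 2.34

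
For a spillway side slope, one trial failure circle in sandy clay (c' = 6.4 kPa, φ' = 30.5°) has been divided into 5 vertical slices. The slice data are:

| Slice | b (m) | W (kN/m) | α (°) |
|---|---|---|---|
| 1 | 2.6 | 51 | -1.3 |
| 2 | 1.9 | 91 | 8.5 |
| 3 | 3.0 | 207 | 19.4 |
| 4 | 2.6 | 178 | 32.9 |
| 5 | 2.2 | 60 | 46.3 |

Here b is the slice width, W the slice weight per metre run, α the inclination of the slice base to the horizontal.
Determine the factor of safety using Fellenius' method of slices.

FS = 1.81

Ordinary method of slices: FS = Σ[c'·Δl_i + (W_i cosα_i)·tanφ'] / Σ W_i sinα_i, with Δl_i = b_i / cosα_i.
Slice 1: Δl = 2.6/cos(-1.3°) = 2.601 m; N'_1 = 51·cos(-1.3°) = 51.0; c'Δl = 16.64; W sinα = -1.2
Slice 2: Δl = 1.9/cos8.5° = 1.921 m; N'_2 = 91·cos8.5° = 90.0; c'Δl = 12.30; W sinα = 13.5
Slice 3: Δl = 3.0/cos19.4° = 3.181 m; N'_3 = 207·cos19.4° = 195.2; c'Δl = 20.36; W sinα = 68.8
Slice 4: Δl = 2.6/cos32.9° = 3.097 m; N'_4 = 178·cos32.9° = 149.5; c'Δl = 19.82; W sinα = 96.7
Slice 5: Δl = 2.2/cos46.3° = 3.184 m; N'_5 = 60·cos46.3° = 41.5; c'Δl = 20.38; W sinα = 43.4
Σc'Δl = 89.5 kN/m; ΣN' = 527.1 kN/m; ΣW sinα = 221.1 kN/m
Resisting = 89.5 + 527.1·tan30.5° = 89.5 + 310.5 = 400.0 kN/m
FS = 400.0 / 221.1 = 1.809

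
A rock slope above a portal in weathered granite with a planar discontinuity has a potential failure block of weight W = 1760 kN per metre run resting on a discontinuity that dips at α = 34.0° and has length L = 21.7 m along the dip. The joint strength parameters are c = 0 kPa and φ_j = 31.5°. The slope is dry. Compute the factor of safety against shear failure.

Resolving the block weight along and normal to the plane and applying the Mohr–Coulomb strength on the joint:
N' = W cosα = 1760·cos34.0° = 1459.1 kN/m
Driving force T = W sinα = 1760·sin34.0° = 984.2 kN/m
Resisting force R = c·L + N'·tanφ_j = 0·21.7 + 1459.1·tan31.5° = 0.0 + 894.1 = 894.1 kN/m
FS = R / T = 894.1 / 984.2 = 0.909

FS = 0.91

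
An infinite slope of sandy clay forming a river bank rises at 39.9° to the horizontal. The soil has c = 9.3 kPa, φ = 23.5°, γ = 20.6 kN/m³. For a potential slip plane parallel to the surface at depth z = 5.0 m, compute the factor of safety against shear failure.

For an infinite slope with a slip plane parallel to the surface (no pore pressure): FS = [c + γz cos²β tanφ] / [γz sinβ cosβ].
γz = 20.6·5.0 = 103.00 kN/m²
Numerator = 9.3 + 103.00·cos²39.9°·tan23.5° = 9.3 + 103.00·0.5885·0.4348 = 35.658 kPa
Denominator = 103.00·sin39.9°·cos39.9° = 103.00·0.6414·0.7672 = 50.686 kPa
FS = 35.658 / 50.686 = 0.704

FS = 0.70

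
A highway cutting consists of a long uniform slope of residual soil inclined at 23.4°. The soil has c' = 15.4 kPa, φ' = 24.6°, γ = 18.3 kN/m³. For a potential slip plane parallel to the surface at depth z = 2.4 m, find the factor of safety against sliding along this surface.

For an infinite slope with a slip plane parallel to the surface (no pore pressure): FS = [c' + γz cos²β tanφ'] / [γz sinβ cosβ].
γz = 18.3·2.4 = 43.92 kN/m²
Numerator = 15.4 + 43.92·cos²23.4°·tan24.6° = 15.4 + 43.92·0.8423·0.4578 = 32.337 kPa
Denominator = 43.92·sin23.4°·cos23.4° = 43.92·0.3971·0.9178 = 16.008 kPa
FS = 32.337 / 16.008 = 2.020

FS = 2.02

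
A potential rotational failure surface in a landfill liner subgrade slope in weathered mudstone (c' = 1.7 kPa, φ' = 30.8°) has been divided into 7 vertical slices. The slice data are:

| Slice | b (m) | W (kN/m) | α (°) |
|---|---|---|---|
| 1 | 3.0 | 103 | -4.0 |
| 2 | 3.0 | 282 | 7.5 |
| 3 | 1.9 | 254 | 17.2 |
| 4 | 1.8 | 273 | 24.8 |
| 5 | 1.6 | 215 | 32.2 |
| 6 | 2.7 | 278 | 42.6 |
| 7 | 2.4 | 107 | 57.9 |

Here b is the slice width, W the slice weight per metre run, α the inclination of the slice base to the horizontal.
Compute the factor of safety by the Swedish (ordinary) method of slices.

Ordinary method of slices: FS = Σ[c'·Δl_i + (W_i cosα_i)·tanφ'] / Σ W_i sinα_i, with Δl_i = b_i / cosα_i.
Slice 1: Δl = 3.0/cos(-4.0°) = 3.007 m; N'_1 = 103·cos(-4.0°) = 102.7; c'Δl = 5.11; W sinα = -7.2
Slice 2: Δl = 3.0/cos7.5° = 3.026 m; N'_2 = 282·cos7.5° = 279.6; c'Δl = 5.14; W sinα = 36.8
Slice 3: Δl = 1.9/cos17.2° = 1.989 m; N'_3 = 254·cos17.2° = 242.6; c'Δl = 3.38; W sinα = 75.1
Slice 4: Δl = 1.8/cos24.8° = 1.983 m; N'_4 = 273·cos24.8° = 247.8; c'Δl = 3.37; W sinα = 114.5
Slice 5: Δl = 1.6/cos32.2° = 1.891 m; N'_5 = 215·cos32.2° = 181.9; c'Δl = 3.21; W sinα = 114.6
Slice 6: Δl = 2.7/cos42.6° = 3.668 m; N'_6 = 278·cos42.6° = 204.6; c'Δl = 6.24; W sinα = 188.2
Slice 7: Δl = 2.4/cos57.9° = 4.516 m; N'_7 = 107·cos57.9° = 56.9; c'Δl = 7.68; W sinα = 90.6
Σc'Δl = 34.1 kN/m; ΣN' = 1316.2 kN/m; ΣW sinα = 612.6 kN/m
Resisting = 34.1 + 1316.2·tan30.8° = 34.1 + 784.6 = 818.8 kN/m
FS = 818.8 / 612.6 = 1.336

FS = 1.34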